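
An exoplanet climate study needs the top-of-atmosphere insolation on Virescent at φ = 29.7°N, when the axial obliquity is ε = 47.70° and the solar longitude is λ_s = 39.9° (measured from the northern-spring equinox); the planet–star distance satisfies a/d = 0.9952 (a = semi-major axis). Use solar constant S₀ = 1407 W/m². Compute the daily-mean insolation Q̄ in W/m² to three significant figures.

Solar declination: sin δ = sin ε · sin λ_s = sin 47.70° × sin 39.9° = 0.47444, so δ = +28.323°.
cos H₀ = −tan(+29.7°) tan(+28.323°) = -0.3074, H₀ = 1.8833 rad.
Bracket: H₀ sin φ sin δ + cos φ cos δ sin H₀ = 1.8833×0.49546×0.47444 + 0.86863×0.88029×0.95158 = 0.442700 + 0.727622 = 1.170322.
Inverse-square distance factor (a/d)² = 0.9952² = 0.990423.
Q̄ = (S₀/π) × 0.990423 × [bracket] = (1407/π) × 0.990423 × 1.170322 = 519.1 W/m².

Q̄ ≈ 519 W/m²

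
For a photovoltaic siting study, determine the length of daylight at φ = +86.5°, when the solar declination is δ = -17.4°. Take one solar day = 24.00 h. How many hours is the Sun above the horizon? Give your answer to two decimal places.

cos H₀ = −tan φ · tan δ = 5.1237 ≥ 1, so the Sun never rises (polar night) and H₀ = 0.
Daylight = 2H₀/(2π) × 24.00 h = (0.0000/π) × 24.00 = 0.00 h.

0.00 h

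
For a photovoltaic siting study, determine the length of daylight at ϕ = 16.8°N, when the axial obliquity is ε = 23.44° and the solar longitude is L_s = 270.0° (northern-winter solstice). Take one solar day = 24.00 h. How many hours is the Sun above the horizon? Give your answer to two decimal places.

Solar declination: sin δ = sin ε · sin L_s = sin 23.44° × sin 270.0° = -0.39779, so δ = -23.440°.
cos h₀ = −tan ϕ · tan δ = −tan(+16.8°) × tan(-23.440°) = 0.1309, so h₀ = 1.4395 rad = 82.48°.
Daylight = 2h₀/(2π) × 24.00 h = (1.4395/π) × 24.00 = 11.00 h.

11.00 h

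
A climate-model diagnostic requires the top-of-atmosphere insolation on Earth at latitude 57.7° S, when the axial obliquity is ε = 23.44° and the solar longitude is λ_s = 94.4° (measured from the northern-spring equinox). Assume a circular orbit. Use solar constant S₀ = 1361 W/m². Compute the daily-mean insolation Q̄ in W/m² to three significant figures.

Q̄ ≈ 36.3 W/m²

Solar declination: sin δ = sin ε · sin λ_s = sin 23.44° × sin 94.4° = 0.39662, so δ = +23.367°.
cos H₀ = −tan(-57.7°) tan(+23.367°) = 0.6834, H₀ = 0.8183 rad.
Bracket: H₀ sin φ sin δ + cos φ cos δ sin H₀ = 0.8183×-0.84526×0.39662 + 0.53435×0.91798×0.73001 = -0.274333 + 0.358086 = 0.083753.
Q̄ = (S₀/π) × [bracket] = (1361/π) × 0.083753 = 36.28 W/m².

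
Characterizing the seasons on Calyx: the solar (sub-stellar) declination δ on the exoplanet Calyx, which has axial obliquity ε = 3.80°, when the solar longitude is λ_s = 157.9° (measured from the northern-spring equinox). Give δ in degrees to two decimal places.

δ = +1.43°

sin δ = sin ε · sin λ_s = sin 3.80° × sin 157.9° = 0.024934.
δ = arcsin(0.024934) = +1.43°.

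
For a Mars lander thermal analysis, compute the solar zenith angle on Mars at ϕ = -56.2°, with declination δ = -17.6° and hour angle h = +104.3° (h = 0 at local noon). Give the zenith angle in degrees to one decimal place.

θ_z = 83.1°

cos θ_z = sin ϕ sin δ + cos ϕ cos δ cos h = 0.251265 + -0.130973 = 0.120292.
θ_z = arccos(0.120292) = 83.1°.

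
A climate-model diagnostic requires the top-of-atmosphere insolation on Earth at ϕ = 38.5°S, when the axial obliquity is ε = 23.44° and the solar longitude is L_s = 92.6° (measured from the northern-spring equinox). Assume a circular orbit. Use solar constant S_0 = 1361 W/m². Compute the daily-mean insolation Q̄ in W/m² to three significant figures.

Solar declination: sin δ = sin ε · sin L_s = sin 23.44° × sin 92.6° = 0.39738, so δ = +23.414°.
cos h₀ = −tan(-38.5°) tan(+23.414°) = 0.3445, h₀ = 1.2191 rad.
Bracket: h₀ sin ϕ sin δ + cos ϕ cos δ sin h₀ = 1.2191×-0.62251×0.39738 + 0.78261×0.91765×0.93880 = -0.301572 + 0.674211 = 0.372639.
Q̄ = (S_0/π) × [bracket] = (1361/π) × 0.372639 = 161.4 W/m².

Q̄ ≈ 161 W/m²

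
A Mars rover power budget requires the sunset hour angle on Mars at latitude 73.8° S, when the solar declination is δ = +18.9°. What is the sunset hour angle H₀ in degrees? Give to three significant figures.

H₀ = 0.00°

cos H₀ = −tan φ · tan δ = 1.1785 ≥ 1, so the Sun never rises (polar night) and H₀ = 0.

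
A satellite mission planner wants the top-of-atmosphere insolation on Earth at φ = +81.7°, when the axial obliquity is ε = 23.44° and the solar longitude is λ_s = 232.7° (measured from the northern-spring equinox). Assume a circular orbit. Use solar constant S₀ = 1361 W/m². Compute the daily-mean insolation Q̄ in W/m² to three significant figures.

Q̄ ≈ 0.00 W/m²

Solar declination: sin δ = sin ε · sin λ_s = sin 23.44° × sin 232.7° = -0.31643, so δ = -18.447°.
cos H₀ = −tan(+81.7°) tan(-18.447°) = 2.2865 ≥ 1 ⇒ polar night, H₀ = 0 and Q̄ = 0.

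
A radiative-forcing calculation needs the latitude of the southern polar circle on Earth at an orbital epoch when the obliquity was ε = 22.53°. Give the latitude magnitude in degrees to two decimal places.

67.47°

The polar circle is the lowest latitude that experiences at least one full rotation of continuous darkness at the northern-summer solstice; it lies at |φ| = 90° − ε = 90° − 22.53° = 67.47°.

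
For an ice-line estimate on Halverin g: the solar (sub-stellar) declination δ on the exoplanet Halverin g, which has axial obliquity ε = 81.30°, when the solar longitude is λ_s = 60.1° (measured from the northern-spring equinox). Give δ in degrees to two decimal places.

sin δ = sin ε · sin λ_s = sin 81.30° × sin 60.1° = 0.856922.
δ = arcsin(0.856922) = +58.97°.

δ = +58.97°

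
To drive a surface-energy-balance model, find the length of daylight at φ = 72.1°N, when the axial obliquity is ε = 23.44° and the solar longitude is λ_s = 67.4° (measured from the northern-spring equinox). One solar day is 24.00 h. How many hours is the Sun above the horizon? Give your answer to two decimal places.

Solar declination: sin δ = sin ε · sin λ_s = sin 23.44° × sin 67.4° = 0.36724, so δ = +21.546°.
Sunrise equation: cos H₀ = −tan φ · tan δ = -1.2224 ≤ −1, so the Sun never sets (polar day) and H₀ = π.
Daylight = 2H₀/(2π) × 24.00 h = (3.1416/π) × 24.00 = 24.00 h.

24.00 h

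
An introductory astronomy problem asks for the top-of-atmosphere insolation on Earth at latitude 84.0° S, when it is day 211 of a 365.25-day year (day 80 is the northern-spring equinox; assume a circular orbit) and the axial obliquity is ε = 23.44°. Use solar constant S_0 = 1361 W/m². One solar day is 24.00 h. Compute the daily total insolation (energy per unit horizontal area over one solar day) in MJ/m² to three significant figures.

0.00 MJ/m²

Solar longitude: L_s = 360° × (211 − 80)/365.25 = 129.117°.
sin δ = sin 23.44° × sin 129.117° = 0.30863, so δ = +17.977°.
cos h₀ = −tan(-84.0°) tan(+17.977°) = 3.0871 ≥ 1 ⇒ polar night, h₀ = 0 and Q̄ = 0.
Daily total = Q̄ × 24.00 h × 3600 s/h = 0.00 MJ/m².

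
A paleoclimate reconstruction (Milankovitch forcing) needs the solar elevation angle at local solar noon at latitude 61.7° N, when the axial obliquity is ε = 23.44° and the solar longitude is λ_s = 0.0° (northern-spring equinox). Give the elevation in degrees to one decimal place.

Solar declination: sin δ = sin ε · sin λ_s = sin 23.44° × sin 0.0° = 0.00000, so δ = +0.000°.
At local noon the hour angle is zero, so the zenith angle equals |φ − δ| = |+61.7° − (+0.000°)| = 61.700°.
Elevation = 90° − 61.700° = 28.3°.

28.3°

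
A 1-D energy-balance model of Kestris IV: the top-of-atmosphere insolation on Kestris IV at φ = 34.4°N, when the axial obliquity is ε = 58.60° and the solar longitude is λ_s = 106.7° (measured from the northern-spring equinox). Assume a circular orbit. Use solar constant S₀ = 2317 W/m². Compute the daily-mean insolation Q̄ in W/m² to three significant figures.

Solar declination: sin δ = sin ε · sin λ_s = sin 58.60° × sin 106.7° = 0.81755, so δ = +54.840°.
cos H₀ = −tan(+34.4°) tan(+54.840°) = -0.9721, H₀ = 2.9048 rad.
Bracket: H₀ sin φ sin δ + cos φ cos δ sin H₀ = 2.9048×0.56497×0.81755 + 0.82511×0.57586×0.23459 = 1.341702 + 0.111465 = 1.453167.
Q̄ = (S₀/π) × [bracket] = (2317/π) × 1.453167 = 1072 W/m².

Q̄ ≈ 1.07e+03 W/m²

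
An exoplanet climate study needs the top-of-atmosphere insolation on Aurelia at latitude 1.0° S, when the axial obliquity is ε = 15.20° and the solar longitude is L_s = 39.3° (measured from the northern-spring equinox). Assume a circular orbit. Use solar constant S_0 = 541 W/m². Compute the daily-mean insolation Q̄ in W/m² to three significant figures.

Solar declination: sin δ = sin ε · sin L_s = sin 15.20° × sin 39.3° = 0.16607, so δ = +9.559°.
cos h₀ = −tan(-1.0°) tan(+9.559°) = 0.0029, h₀ = 1.5679 rad.
Bracket: h₀ sin ϕ sin δ + cos ϕ cos δ sin h₀ = 1.5679×-0.01745×0.16607 + 0.99985×0.98611×1.00000 = -0.004544 + 0.985962 = 0.981418.
Q̄ = (S_0/π) × [bracket] = (541/π) × 0.981418 = 169.0 W/m².

Q̄ ≈ 169 W/m²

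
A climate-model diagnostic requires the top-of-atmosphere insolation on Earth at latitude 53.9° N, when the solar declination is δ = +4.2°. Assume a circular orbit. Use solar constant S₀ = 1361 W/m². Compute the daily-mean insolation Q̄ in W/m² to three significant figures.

Q̄ ≈ 296 W/m²

cos H₀ = −tan(+53.9°) tan(+4.200°) = -0.1007, H₀ = 1.6717 rad.
Bracket: H₀ sin φ sin δ + cos φ cos δ sin H₀ = 1.6717×0.80799×0.07324 + 0.58920×0.99731×0.99492 = 0.098927 + 0.584630 = 0.683557.
Q̄ = (S₀/π) × [bracket] = (1361/π) × 0.683557 = 296.1 W/m².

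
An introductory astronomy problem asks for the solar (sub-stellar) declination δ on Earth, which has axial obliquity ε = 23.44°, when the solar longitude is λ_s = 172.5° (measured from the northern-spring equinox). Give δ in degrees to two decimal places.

δ = +2.98°

sin δ = sin ε · sin λ_s = sin 23.44° × sin 172.5° = 0.051922.
δ = arcsin(0.051922) = +2.98°.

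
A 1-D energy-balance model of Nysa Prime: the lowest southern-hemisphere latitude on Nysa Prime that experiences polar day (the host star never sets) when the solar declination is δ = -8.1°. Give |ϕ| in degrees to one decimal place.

Polar day requires cos h₀ = −tan ϕ tan δ ≤ −1, i.e. tan ϕ tan δ ≥ 1.
The boundary is |tan ϕ| · |tan δ| = 1, so |ϕ| = 90° − |δ| = 90° − 8.1° = 81.9° in the southern hemisphere.

|ϕ| = 81.9°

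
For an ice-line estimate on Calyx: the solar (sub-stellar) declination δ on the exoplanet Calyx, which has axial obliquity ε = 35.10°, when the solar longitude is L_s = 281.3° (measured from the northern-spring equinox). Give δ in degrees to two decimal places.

δ = -34.32°

sin δ = sin ε · sin L_s = sin 35.10° × sin 281.3° = -0.563859.
δ = arcsin(-0.563859) = -34.32°.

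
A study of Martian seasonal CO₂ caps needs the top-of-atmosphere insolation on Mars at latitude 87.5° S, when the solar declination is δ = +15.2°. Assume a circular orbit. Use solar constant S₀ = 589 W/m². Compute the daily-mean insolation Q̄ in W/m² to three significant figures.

cos H₀ = −tan(-87.5°) tan(+15.200°) = 6.2228 ≥ 1 ⇒ polar night, H₀ = 0 and Q̄ = 0.

Q̄ ≈ 0.00 W/m²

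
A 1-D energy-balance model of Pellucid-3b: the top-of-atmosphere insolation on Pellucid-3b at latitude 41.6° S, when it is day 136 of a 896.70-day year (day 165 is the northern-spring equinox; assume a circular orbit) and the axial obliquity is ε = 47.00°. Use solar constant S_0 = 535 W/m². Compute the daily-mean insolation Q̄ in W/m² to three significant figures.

Solar longitude: L_s = 360° × (136 − 165)/896.70 = -11.643°, i.e. -11.643° + 360° = 348.357°.
sin δ = sin 47.00° × sin 348.357° = -0.14759, so δ = -8.487°.
cos h₀ = −tan(-41.6°) tan(-8.487°) = -0.1325, h₀ = 1.7037 rad.
Bracket: h₀ sin ϕ sin δ + cos ϕ cos δ sin h₀ = 1.7037×-0.66393×-0.14759 + 0.74780×0.98905×0.99118 = 0.166945 + 0.733088 = 0.900033.
Q̄ = (S_0/π) × [bracket] = (535/π) × 0.900033 = 153.3 W/m².

Q̄ ≈ 153 W/m²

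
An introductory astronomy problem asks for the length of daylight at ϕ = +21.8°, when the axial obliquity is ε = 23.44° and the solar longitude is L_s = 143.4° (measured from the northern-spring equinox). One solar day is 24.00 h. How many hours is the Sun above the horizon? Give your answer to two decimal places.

Solar declination: sin δ = sin ε · sin L_s = sin 23.44° × sin 143.4° = 0.23717, so δ = +13.720°.
cos h₀ = −tan ϕ · tan δ = −tan(+21.8°) × tan(+13.720°) = -0.0976, so h₀ = 1.6686 rad = 95.60°.
Daylight = 2h₀/(2π) × 24.00 h = (1.6686/π) × 24.00 = 12.75 h.

12.75 h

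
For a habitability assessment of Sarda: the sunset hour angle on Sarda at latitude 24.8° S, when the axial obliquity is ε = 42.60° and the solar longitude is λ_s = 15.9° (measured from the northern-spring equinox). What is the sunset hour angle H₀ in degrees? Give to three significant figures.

H₀ = 85.0°

Solar declination: sin δ = sin ε · sin λ_s = sin 42.60° × sin 15.9° = 0.18544, so δ = +10.687°.
cos H₀ = −tan φ · tan δ = −tan(-24.8°) × tan(+10.687°) = 0.0872, so H₀ = 1.4835 rad = 85.00°.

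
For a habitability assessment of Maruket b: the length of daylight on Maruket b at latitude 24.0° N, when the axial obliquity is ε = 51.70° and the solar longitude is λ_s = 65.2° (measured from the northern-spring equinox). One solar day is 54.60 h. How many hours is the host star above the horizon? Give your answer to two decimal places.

35.45 h

Solar declination: sin δ = sin ε · sin λ_s = sin 51.70° × sin 65.2° = 0.71240, so δ = +45.431°.
cos H₀ = −tan φ · tan δ = −tan(+24.0°) × tan(+45.431°) = -0.4520, so H₀ = 2.0398 rad = 116.87°.
Daylight = 2H₀/(2π) × 54.60 h = (2.0398/π) × 54.60 = 35.45 h.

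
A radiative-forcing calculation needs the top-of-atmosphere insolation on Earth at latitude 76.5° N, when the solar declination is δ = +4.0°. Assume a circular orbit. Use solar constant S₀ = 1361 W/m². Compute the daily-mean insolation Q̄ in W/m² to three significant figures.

cos H₀ = −tan(+76.5°) tan(+4.000°) = -0.2913, H₀ = 1.8663 rad.
Bracket: H₀ sin φ sin δ + cos φ cos δ sin H₀ = 1.8663×0.97237×0.06976 + 0.23345×0.99756×0.95664 = 0.126596 + 0.222783 = 0.349379.
Q̄ = (S₀/π) × [bracket] = (1361/π) × 0.349379 = 151.4 W/m².

Q̄ ≈ 151 W/m²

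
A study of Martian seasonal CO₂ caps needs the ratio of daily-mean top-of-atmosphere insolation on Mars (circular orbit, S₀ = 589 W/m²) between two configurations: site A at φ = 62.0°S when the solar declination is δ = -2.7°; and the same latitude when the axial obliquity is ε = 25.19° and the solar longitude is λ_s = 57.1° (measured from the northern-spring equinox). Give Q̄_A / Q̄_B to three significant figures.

Q̄_A / Q̄_B ≈ 8.61

— Configuration A (φ=-62.0°):
cos H₀ = −tan(-62.0°) tan(-2.700°) = -0.0887, H₀ = 1.6596 rad.
Bracket: H₀ sin φ sin δ + cos φ cos δ sin H₀ = 1.6596×-0.88295×-0.04711 + 0.46947×0.99889×0.99606 = 0.069032 + 0.467101 = 0.536133.
Q̄ = (S₀/π) × [bracket] = (589/π) × 0.536133 = 100.52 W/m².
— Configuration B (φ=-62.0°):
Solar declination: sin δ = sin ε · sin λ_s = sin 25.19° × sin 57.1° = 0.35736, so δ = +20.938°.
cos H₀ = −tan(-62.0°) tan(+20.938°) = 0.7196, H₀ = 0.7675 rad.
Bracket: H₀ sin φ sin δ + cos φ cos δ sin H₀ = 0.7675×-0.88295×0.35736 + 0.46947×0.93397×0.69437 = -0.242170 + 0.304461 = 0.062291.
Q̄ = (S₀/π) × [bracket] = (589/π) × 0.062291 = 11.679 W/m².
Ratio Q̄_A / Q̄_B = 100.52 / 11.679 = 8.607.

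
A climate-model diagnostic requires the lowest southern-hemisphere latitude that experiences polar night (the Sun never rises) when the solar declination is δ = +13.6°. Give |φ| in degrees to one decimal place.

Polar night requires cos H₀ = −tan φ tan δ ≥ 1, i.e. tan φ tan δ ≤ −1.
The boundary is |tan φ| · |tan δ| = 1, so |φ| = 90° − |δ| = 90° − 13.6° = 76.4° in the southern hemisphere.

|φ| = 76.4°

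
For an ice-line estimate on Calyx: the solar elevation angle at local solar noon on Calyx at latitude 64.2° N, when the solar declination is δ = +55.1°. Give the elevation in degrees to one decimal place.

80.9°

At local noon the hour angle is zero, so the zenith angle equals |φ − δ| = |+64.2° − (+55.100°)| = 9.100°.
Elevation = 90° − 9.100° = 80.9°.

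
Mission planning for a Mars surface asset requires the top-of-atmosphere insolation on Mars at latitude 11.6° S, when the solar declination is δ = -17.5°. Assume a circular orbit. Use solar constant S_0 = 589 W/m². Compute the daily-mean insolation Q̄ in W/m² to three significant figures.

Q̄ ≈ 193 W/m²

cos h₀ = −tan(-11.6°) tan(-17.500°) = -0.0647, h₀ = 1.6356 rad.
Bracket: h₀ sin ϕ sin δ + cos ϕ cos δ sin h₀ = 1.6356×-0.20108×-0.30071 + 0.97958×0.95372×0.99790 = 0.098899 + 0.932283 = 1.031182.
Q̄ = (S_0/π) × [bracket] = (589/π) × 1.031182 = 193.3 W/m².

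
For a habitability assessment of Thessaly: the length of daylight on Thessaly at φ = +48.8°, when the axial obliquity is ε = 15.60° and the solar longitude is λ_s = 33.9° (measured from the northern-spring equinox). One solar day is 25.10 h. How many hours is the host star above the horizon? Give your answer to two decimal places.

Solar declination: sin δ = sin ε · sin λ_s = sin 15.60° × sin 33.9° = 0.14999, so δ = +8.626°.
cos H₀ = −tan φ · tan δ = −tan(+48.8°) × tan(+8.626°) = -0.1733, so H₀ = 1.7450 rad = 99.98°.
Daylight = 2H₀/(2π) × 25.10 h = (1.7450/π) × 25.10 = 13.94 h.

13.94 h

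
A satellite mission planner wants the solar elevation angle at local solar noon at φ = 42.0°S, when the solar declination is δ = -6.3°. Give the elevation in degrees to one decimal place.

At local noon the hour angle is zero, so the zenith angle equals |φ − δ| = |-42.0° − (-6.300°)| = 35.700°.
Elevation = 90° − 35.700° = 54.3°.

54.3°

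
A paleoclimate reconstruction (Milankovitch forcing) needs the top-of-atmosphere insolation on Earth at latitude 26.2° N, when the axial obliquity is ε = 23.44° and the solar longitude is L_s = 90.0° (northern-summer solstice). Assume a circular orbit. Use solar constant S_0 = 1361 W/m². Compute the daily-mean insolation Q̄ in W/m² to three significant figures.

Solar declination: sin δ = sin ε · sin L_s = sin 23.44° × sin 90.0° = 0.39779, so δ = +23.440°.
cos h₀ = −tan(+26.2°) tan(+23.440°) = -0.2133, h₀ = 1.7858 rad.
Bracket: h₀ sin ϕ sin δ + cos ϕ cos δ sin h₀ = 1.7858×0.44151×0.39779 + 0.89726×0.91748×0.97698 = 0.313637 + 0.804268 = 1.117905.
Q̄ = (S_0/π) × [bracket] = (1361/π) × 1.117905 = 484.3 W/m².

Q̄ ≈ 484 W/m²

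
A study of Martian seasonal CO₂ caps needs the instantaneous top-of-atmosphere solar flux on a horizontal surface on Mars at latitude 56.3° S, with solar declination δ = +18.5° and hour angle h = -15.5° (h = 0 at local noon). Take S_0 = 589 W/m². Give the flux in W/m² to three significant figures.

143 W/m²

cos θ_z = sin ϕ sin δ + cos ϕ cos δ cos h = -0.263983 + 0.507035 = 0.243052.
Flux = S_0 · cos θ_z = 589 × 0.243052 = 143.2 W/m².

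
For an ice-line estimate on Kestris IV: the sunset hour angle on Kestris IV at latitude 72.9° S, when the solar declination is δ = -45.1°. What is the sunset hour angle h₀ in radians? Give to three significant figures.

Sunrise equation: cos h₀ = −tan ϕ · tan δ = -3.2619 ≤ −1, so the host star never sets (polar day) and h₀ = π.

h₀ = 3.14 rad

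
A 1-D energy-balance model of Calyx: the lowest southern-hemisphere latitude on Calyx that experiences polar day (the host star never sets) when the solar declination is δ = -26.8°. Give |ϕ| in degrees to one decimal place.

Polar day requires cos h₀ = −tan ϕ tan δ ≤ −1, i.e. tan ϕ tan δ ≥ 1.
The boundary is |tan ϕ| · |tan δ| = 1, so |ϕ| = 90° − |δ| = 90° − 26.8° = 63.2° in the southern hemisphere.

|ϕ| = 63.2°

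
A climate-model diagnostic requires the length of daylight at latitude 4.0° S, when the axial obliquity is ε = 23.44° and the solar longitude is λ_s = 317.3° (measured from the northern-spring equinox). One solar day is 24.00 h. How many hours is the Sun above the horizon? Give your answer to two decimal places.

Solar declination: sin δ = sin ε · sin λ_s = sin 23.44° × sin 317.3° = -0.26976, so δ = -15.650°.
cos H₀ = −tan φ · tan δ = −tan(-4.0°) × tan(-15.650°) = -0.0196, so H₀ = 1.5904 rad = 91.12°.
Daylight = 2H₀/(2π) × 24.00 h = (1.5904/π) × 24.00 = 12.15 h.

12.15 h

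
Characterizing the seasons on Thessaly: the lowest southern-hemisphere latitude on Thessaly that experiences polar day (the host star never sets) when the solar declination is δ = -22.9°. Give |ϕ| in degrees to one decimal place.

|ϕ| = 67.1°

Polar day requires cos h₀ = −tan ϕ tan δ ≤ −1, i.e. tan ϕ tan δ ≥ 1.
The boundary is |tan ϕ| · |tan δ| = 1, so |ϕ| = 90° − |δ| = 90° − 22.9° = 67.1° in the southern hemisphere.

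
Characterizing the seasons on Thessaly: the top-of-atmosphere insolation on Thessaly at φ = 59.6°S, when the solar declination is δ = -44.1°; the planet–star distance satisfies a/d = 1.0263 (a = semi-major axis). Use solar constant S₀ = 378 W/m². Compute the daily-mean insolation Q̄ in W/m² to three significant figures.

Q̄ ≈ 239 W/m²

cos H₀ = −tan(-59.6°) tan(-44.100°) = -1.6517 ≤ −1 ⇒ polar day, H₀ = π.
Bracket: H₀ sin φ sin δ + cos φ cos δ sin H₀ = 3.1416×-0.86251×-0.69591 + 0.50603×0.71813×0.00000 = 1.885680 + 0.000000 = 1.885680.
Inverse-square distance factor (a/d)² = 1.0263² = 1.053292.
Q̄ = (S₀/π) × 1.053292 × [bracket] = (378/π) × 1.053292 × 1.885680 = 239.0 W/m².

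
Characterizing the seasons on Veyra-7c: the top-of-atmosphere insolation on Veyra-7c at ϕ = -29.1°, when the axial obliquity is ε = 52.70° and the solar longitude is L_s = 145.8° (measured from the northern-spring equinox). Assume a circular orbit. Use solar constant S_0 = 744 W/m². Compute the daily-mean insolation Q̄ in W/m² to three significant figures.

Q̄ ≈ 111 W/m²

Solar declination: sin δ = sin ε · sin L_s = sin 52.70° × sin 145.8° = 0.44712, so δ = +26.559°.
cos h₀ = −tan(-29.1°) tan(+26.559°) = 0.2782, h₀ = 1.2889 rad.
Bracket: h₀ sin ϕ sin δ + cos ϕ cos δ sin h₀ = 1.2889×-0.48634×0.44712 + 0.87377×0.89447×0.96052 = -0.280274 + 0.750705 = 0.470431.
Q̄ = (S_0/π) × [bracket] = (744/π) × 0.470431 = 111.4 W/m².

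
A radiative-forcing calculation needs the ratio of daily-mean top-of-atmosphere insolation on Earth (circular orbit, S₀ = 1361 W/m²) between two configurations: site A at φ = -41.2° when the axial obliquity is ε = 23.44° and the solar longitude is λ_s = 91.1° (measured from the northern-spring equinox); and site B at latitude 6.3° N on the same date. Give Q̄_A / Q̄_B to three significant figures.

Q̄_A / Q̄_B ≈ 0.335

— Configuration A (φ=-41.2°):
Solar declination: sin δ = sin ε · sin λ_s = sin 23.44° × sin 91.1° = 0.39772, so δ = +23.435°.
cos H₀ = −tan(-41.2°) tan(+23.435°) = 0.3795, H₀ = 1.1816 rad.
Bracket: H₀ sin φ sin δ + cos φ cos δ sin H₀ = 1.1816×-0.65869×0.39772 + 0.75241×0.91751×0.92520 = -0.309549 + 0.638706 = 0.329157.
Q̄ = (S₀/π) × [bracket] = (1361/π) × 0.329157 = 142.60 W/m².
— Configuration B (φ=+6.3°):
cos H₀ = −tan(+6.3°) tan(+23.435°) = -0.0479, H₀ = 1.6187 rad.
Bracket: H₀ sin φ sin δ + cos φ cos δ sin H₀ = 1.6187×0.10973×0.39772 + 0.99396×0.91751×0.99885 = 0.070643 + 0.910919 = 0.981562.
Q̄ = (S₀/π) × [bracket] = (1361/π) × 0.981562 = 425.23 W/m².
Ratio Q̄_A / Q̄_B = 142.60 / 425.23 = 0.3353.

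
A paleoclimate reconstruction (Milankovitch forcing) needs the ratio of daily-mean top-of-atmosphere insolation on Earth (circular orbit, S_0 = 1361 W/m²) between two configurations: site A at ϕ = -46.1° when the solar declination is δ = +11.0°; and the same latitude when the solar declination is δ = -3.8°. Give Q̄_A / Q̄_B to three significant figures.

Q̄_A / Q̄_B ≈ 0.623

— Configuration A (ϕ=-46.1°):
cos h₀ = −tan(-46.1°) tan(+11.000°) = 0.2020, h₀ = 1.3674 rad.
Bracket: h₀ sin ϕ sin δ + cos ϕ cos δ sin h₀ = 1.3674×-0.72055×0.19081 + 0.69340×0.98163×0.97939 = -0.188001 + 0.666634 = 0.478633.
Q̄ = (S_0/π) × [bracket] = (1361/π) × 0.478633 = 207.35 W/m².
— Configuration B (ϕ=-46.1°):
cos h₀ = −tan(-46.1°) tan(-3.800°) = -0.0690, h₀ = 1.6399 rad.
Bracket: h₀ sin ϕ sin δ + cos ϕ cos δ sin h₀ = 1.6399×-0.72055×-0.06627 + 0.69340×0.99780×0.99762 = 0.078307 + 0.690228 = 0.768535.
Q̄ = (S_0/π) × [bracket] = (1361/π) × 0.768535 = 332.94 W/m².
Ratio Q̄_A / Q̄_B = 207.35 / 332.94 = 0.6228.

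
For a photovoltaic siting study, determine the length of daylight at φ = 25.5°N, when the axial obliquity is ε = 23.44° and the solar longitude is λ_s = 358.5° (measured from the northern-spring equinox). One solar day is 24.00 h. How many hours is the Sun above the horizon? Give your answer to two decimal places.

11.96 h

Solar declination: sin δ = sin ε · sin λ_s = sin 23.44° × sin 358.5° = -0.01041, so δ = -0.597°.
cos H₀ = −tan φ · tan δ = −tan(+25.5°) × tan(-0.597°) = 0.0050, so H₀ = 1.5658 rad = 89.72°.
Daylight = 2H₀/(2π) × 24.00 h = (1.5658/π) × 24.00 = 11.96 h.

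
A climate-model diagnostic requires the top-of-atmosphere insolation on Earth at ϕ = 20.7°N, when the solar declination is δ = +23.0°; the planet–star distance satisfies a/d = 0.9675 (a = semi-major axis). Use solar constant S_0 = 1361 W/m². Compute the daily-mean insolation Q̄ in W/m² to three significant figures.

cos h₀ = −tan(+20.7°) tan(+23.000°) = -0.1604, h₀ = 1.7319 rad.
Bracket: h₀ sin ϕ sin δ + cos ϕ cos δ sin h₀ = 1.7319×0.35347×0.39073 + 0.93544×0.92050×0.98705 = 0.239195 + 0.849922 = 1.089117.
Inverse-square distance factor (a/d)² = 0.9675² = 0.936056.
Q̄ = (S_0/π) × 0.936056 × [bracket] = (1361/π) × 0.936056 × 1.089117 = 441.7 W/m².

Q̄ ≈ 442 W/m²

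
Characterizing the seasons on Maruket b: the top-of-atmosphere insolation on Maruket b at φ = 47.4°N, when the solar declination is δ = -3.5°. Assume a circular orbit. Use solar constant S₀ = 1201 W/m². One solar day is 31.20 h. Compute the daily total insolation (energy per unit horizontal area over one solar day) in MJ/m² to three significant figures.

26.0 MJ/m²

cos H₀ = −tan(+47.4°) tan(-3.500°) = 0.0665, H₀ = 1.5042 rad.
Bracket: H₀ sin φ sin δ + cos φ cos δ sin H₀ = 1.5042×0.73610×-0.06105 + 0.67688×0.99813×0.99779 = -0.067597 + 0.674121 = 0.606524.
Q̄ = (S₀/π) × [bracket] = (1201/π) × 0.606524 = 231.87 W/m².
Daily total = Q̄ × 31.20 h × 3600 s/h = 231.87 × 31.20 × 3600 / 10⁶ = 26.04 MJ/m².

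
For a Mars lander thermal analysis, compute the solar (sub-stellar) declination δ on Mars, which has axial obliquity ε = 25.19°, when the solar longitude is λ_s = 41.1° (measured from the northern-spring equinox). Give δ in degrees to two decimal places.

sin δ = sin ε · sin λ_s = sin 25.19° × sin 41.1° = 0.279793.
δ = arcsin(0.279793) = +16.25°.

δ = +16.25°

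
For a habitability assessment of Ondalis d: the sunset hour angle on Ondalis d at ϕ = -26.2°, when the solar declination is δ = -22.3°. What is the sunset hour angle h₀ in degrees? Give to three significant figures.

h₀ = 102°

cos h₀ = −tan ϕ · tan δ = −tan(-26.2°) × tan(-22.300°) = -0.2018, so h₀ = 1.7740 rad = 101.64°.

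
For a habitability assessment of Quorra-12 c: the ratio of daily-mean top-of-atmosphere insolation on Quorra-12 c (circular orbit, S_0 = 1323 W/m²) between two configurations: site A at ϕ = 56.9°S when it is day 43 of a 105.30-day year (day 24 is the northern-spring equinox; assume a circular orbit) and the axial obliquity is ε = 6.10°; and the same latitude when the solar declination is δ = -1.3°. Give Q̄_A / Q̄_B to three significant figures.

Q̄_A / Q̄_B ≈ 0.734

— Configuration A (ϕ=-56.9°):
Solar longitude: L_s = 360° × (43 − 24)/105.30 = 64.957°.
sin δ = sin 6.10° × sin 64.957° = 0.09627, so δ = +5.525°.
cos h₀ = −tan(-56.9°) tan(+5.525°) = 0.1484, h₀ = 1.4219 rad.
Bracket: h₀ sin ϕ sin δ + cos ϕ cos δ sin h₀ = 1.4219×-0.83772×0.09627 + 0.54610×0.99535×0.98893 = -0.114672 + 0.537543 = 0.422871.
Q̄ = (S_0/π) × [bracket] = (1323/π) × 0.422871 = 178.08 W/m².
— Configuration B (ϕ=-56.9°):
cos h₀ = −tan(-56.9°) tan(-1.300°) = -0.0348, h₀ = 1.6056 rad.
Bracket: h₀ sin ϕ sin δ + cos ϕ cos δ sin h₀ = 1.6056×-0.83772×-0.02269 + 0.54610×0.99974×0.99939 = 0.030519 + 0.545625 = 0.576144.
Q̄ = (S_0/π) × [bracket] = (1323/π) × 0.576144 = 242.63 W/m².
Ratio Q̄_A / Q̄_B = 178.08 / 242.63 = 0.7340.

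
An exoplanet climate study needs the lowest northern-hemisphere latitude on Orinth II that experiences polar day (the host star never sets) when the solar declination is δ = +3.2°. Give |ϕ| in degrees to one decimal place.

|ϕ| = 86.8°

Polar day requires cos h₀ = −tan ϕ tan δ ≤ −1, i.e. tan ϕ tan δ ≥ 1.
The boundary is |tan ϕ| · |tan δ| = 1, so |ϕ| = 90° − |δ| = 90° − 3.2° = 86.8° in the northern hemisphere.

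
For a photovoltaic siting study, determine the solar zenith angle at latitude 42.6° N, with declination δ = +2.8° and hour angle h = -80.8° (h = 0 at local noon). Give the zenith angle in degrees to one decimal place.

cos θ_z = sin φ sin δ + cos φ cos δ cos h = 0.033065 + 0.117548 = 0.150613.
θ_z = arccos(0.150613) = 81.3°.

θ_z = 81.3°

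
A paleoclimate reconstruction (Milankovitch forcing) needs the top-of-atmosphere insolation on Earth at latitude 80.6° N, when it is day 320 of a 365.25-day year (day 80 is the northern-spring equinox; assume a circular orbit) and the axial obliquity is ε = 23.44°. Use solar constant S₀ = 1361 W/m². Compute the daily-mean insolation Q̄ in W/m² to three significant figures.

Q̄ ≈ 0.00 W/m²

Solar longitude: λ_s = 360° × (320 − 80)/365.25 = 236.550°.
sin δ = sin 23.44° × sin 236.550° = -0.33190, so δ = -19.384°.
cos H₀ = −tan(+80.6°) tan(-19.384°) = 2.1253 ≥ 1 ⇒ polar night, H₀ = 0 and Q̄ = 0.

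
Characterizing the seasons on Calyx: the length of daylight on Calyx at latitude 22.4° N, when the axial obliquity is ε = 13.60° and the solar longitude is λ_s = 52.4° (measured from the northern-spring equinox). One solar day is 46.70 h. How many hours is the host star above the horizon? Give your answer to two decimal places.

Solar declination: sin δ = sin ε · sin λ_s = sin 13.60° × sin 52.4° = 0.18630, so δ = +10.737°.
cos H₀ = −tan φ · tan δ = −tan(+22.4°) × tan(+10.737°) = -0.0782, so H₀ = 1.6490 rad = 94.48°.
Daylight = 2H₀/(2π) × 46.70 h = (1.6490/π) × 46.70 = 24.51 h.

24.51 h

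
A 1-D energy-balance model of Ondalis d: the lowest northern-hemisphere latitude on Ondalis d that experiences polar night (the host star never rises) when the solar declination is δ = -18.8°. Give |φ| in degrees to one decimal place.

Polar night requires cos H₀ = −tan φ tan δ ≥ 1, i.e. tan φ tan δ ≤ −1.
The boundary is |tan φ| · |tan δ| = 1, so |φ| = 90° − |δ| = 90° − 18.8° = 71.2° in the northern hemisphere.

|φ| = 71.2°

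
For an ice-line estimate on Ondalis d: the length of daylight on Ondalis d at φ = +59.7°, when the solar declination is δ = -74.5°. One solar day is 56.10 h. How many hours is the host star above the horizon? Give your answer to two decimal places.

cos H₀ = −tan φ · tan δ = 6.1707 ≥ 1, so the host star never rises (polar night) and H₀ = 0.
Daylight = 2H₀/(2π) × 56.10 h = (0.0000/π) × 56.10 = 0.00 h.

0.00 h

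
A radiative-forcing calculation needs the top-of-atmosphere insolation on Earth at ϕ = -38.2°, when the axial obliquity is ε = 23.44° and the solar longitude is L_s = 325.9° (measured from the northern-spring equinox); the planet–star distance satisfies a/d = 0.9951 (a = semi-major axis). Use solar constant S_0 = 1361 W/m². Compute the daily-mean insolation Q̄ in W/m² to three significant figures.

Q̄ ≈ 427 W/m²

Solar declination: sin δ = sin ε · sin L_s = sin 23.44° × sin 325.9° = -0.22302, so δ = -12.886°.
cos h₀ = −tan(-38.2°) tan(-12.886°) = -0.1800, h₀ = 1.7518 rad.
Bracket: h₀ sin ϕ sin δ + cos ϕ cos δ sin h₀ = 1.7518×-0.61841×-0.22302 + 0.78586×0.97481×0.98366 = 0.241604 + 0.753547 = 0.995151.
Inverse-square distance factor (a/d)² = 0.9951² = 0.990224.
Q̄ = (S_0/π) × 0.990224 × [bracket] = (1361/π) × 0.990224 × 0.995151 = 426.9 W/m².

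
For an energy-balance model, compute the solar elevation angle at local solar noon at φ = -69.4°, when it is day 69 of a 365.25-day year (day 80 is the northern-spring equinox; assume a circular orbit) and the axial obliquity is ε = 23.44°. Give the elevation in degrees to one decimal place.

24.9°

Solar longitude: λ_s = 360° × (69 − 80)/365.25 = -10.842°, i.e. -10.842° + 360° = 349.158°.
sin δ = sin 23.44° × sin 349.158° = -0.07482, so δ = -4.291°.
At local noon the hour angle is zero, so the zenith angle equals |φ − δ| = |-69.4° − (-4.291°)| = 65.109°.
Elevation = 90° − 65.109° = 24.9°.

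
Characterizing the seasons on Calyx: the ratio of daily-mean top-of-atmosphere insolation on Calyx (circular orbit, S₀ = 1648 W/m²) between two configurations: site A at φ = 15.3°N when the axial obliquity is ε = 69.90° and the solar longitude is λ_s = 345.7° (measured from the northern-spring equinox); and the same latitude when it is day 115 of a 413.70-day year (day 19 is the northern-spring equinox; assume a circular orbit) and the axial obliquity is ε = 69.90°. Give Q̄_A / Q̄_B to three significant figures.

— Configuration A (φ=+15.3°):
Solar declination: sin δ = sin ε · sin λ_s = sin 69.90° × sin 345.7° = -0.23196, so δ = -13.412°.
cos H₀ = −tan(+15.3°) tan(-13.412°) = 0.0652, H₀ = 1.5055 rad.
Bracket: H₀ sin φ sin δ + cos φ cos δ sin H₀ = 1.5055×0.26387×-0.23196 + 0.96456×0.97273×0.99787 = -0.092148 + 0.936258 = 0.844110.
Q̄ = (S₀/π) × [bracket] = (1648/π) × 0.844110 = 442.80 W/m².
— Configuration B (φ=+15.3°):
Solar longitude: λ_s = 360° × (115 − 19)/413.70 = 83.539°.
sin δ = sin 69.90° × sin 83.539° = 0.93313, so δ = +68.928°.
cos H₀ = −tan(+15.3°) tan(+68.928°) = -0.7100, H₀ = 2.3603 rad.
Bracket: H₀ sin φ sin δ + cos φ cos δ sin H₀ = 2.3603×0.26387×0.93313 + 0.96456×0.35954×0.70420 = 0.581165 + 0.244215 = 0.825380.
Q̄ = (S₀/π) × [bracket] = (1648/π) × 0.825380 = 432.97 W/m².
Ratio Q̄_A / Q̄_B = 442.80 / 432.97 = 1.023.

Q̄_A / Q̄_B ≈ 1.02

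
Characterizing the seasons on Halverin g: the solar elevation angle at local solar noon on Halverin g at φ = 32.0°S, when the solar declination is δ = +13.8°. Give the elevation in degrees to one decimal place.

44.2°

At local noon the hour angle is zero, so the zenith angle equals |φ − δ| = |-32.0° − (+13.800°)| = 45.800°.
Elevation = 90° − 45.800° = 44.2°.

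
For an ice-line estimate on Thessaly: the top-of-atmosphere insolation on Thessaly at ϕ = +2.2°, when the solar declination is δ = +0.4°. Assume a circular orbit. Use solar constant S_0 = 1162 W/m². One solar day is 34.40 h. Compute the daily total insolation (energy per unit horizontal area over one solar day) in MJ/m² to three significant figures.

cos h₀ = −tan(+2.2°) tan(+0.400°) = -0.0003, h₀ = 1.5711 rad.
Bracket: h₀ sin ϕ sin δ + cos ϕ cos δ sin h₀ = 1.5711×0.03839×0.00698 + 0.99926×0.99998×1.00000 = 0.000421 + 0.999240 = 0.999661.
Q̄ = (S_0/π) × [bracket] = (1162/π) × 0.999661 = 369.75 W/m².
Daily total = Q̄ × 34.40 h × 3600 s/h = 369.75 × 34.40 × 3600 / 10⁶ = 45.79 MJ/m².

45.8 MJ/m²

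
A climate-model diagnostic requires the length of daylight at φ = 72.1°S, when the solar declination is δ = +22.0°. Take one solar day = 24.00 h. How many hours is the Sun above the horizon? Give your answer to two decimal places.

cos H₀ = −tan φ · tan δ = 1.2509 ≥ 1, so the Sun never rises (polar night) and H₀ = 0.
Daylight = 2H₀/(2π) × 24.00 h = (0.0000/π) × 24.00 = 0.00 h.

0.00 h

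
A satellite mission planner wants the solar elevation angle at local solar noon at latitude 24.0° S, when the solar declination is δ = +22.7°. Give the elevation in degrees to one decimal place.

43.3°

At local noon the hour angle is zero, so the zenith angle equals |φ − δ| = |-24.0° − (+22.700°)| = 46.700°.
Elevation = 90° − 46.700° = 43.3°.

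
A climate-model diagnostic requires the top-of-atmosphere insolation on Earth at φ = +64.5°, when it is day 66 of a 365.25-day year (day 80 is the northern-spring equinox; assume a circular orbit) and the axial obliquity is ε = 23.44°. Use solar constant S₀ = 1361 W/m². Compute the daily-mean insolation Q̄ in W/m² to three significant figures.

Q̄ ≈ 131 W/m²

Solar longitude: λ_s = 360° × (66 − 80)/365.25 = -13.799°, i.e. -13.799° + 360° = 346.201°.
sin δ = sin 23.44° × sin 346.201° = -0.09488, so δ = -5.444°.
cos H₀ = −tan(+64.5°) tan(-5.444°) = 0.1998, H₀ = 1.3696 rad.
Bracket: H₀ sin φ sin δ + cos φ cos δ sin H₀ = 1.3696×0.90259×-0.09488 + 0.43051×0.99549×0.97983 = -0.117289 + 0.419924 = 0.302635.
Q̄ = (S₀/π) × [bracket] = (1361/π) × 0.302635 = 131.1 W/m².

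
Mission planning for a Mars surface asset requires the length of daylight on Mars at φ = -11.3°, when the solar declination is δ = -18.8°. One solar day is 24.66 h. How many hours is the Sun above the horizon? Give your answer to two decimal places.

12.86 h

cos H₀ = −tan φ · tan δ = −tan(-11.3°) × tan(-18.800°) = -0.0680, so H₀ = 1.6389 rad = 93.90°.
Daylight = 2H₀/(2π) × 24.66 h = (1.6389/π) × 24.66 = 12.86 h.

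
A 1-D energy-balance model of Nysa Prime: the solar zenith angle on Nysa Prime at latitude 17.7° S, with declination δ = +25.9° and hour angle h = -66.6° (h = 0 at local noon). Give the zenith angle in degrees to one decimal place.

θ_z = 78.0°

cos θ_z = sin φ sin δ + cos φ cos δ cos h = -0.132802 + 0.340345 = 0.207543.
θ_z = arccos(0.207543) = 78.0°.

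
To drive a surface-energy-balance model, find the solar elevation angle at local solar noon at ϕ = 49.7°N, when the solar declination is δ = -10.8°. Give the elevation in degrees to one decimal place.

29.5°

At local noon the hour angle is zero, so the zenith angle equals |ϕ − δ| = |+49.7° − (-10.800°)| = 60.500°.
Elevation = 90° − 60.500° = 29.5°.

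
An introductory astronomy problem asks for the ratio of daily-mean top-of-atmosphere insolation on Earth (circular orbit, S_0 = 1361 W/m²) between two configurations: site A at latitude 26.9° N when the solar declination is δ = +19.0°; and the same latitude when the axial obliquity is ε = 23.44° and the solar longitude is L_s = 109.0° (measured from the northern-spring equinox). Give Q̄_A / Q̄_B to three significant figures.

Q̄_A / Q̄_B ≈ 0.979

— Configuration A (ϕ=+26.9°):
cos h₀ = −tan(+26.9°) tan(+19.000°) = -0.1747, h₀ = 1.7464 rad.
Bracket: h₀ sin ϕ sin δ + cos ϕ cos δ sin h₀ = 1.7464×0.45243×0.32557 + 0.89180×0.94552×0.98462 = 0.257241 + 0.830246 = 1.087487.
Q̄ = (S_0/π) × [bracket] = (1361/π) × 1.087487 = 471.12 W/m².
— Configuration B (ϕ=+26.9°):
Solar declination: sin δ = sin ε · sin L_s = sin 23.44° × sin 109.0° = 0.37612, so δ = +22.093°.
cos h₀ = −tan(+26.9°) tan(+22.093°) = -0.2059, h₀ = 1.7782 rad.
Bracket: h₀ sin ϕ sin δ + cos ϕ cos δ sin h₀ = 1.7782×0.45243×0.37612 + 0.89180×0.92657×0.97857 = 0.302593 + 0.808607 = 1.111200.
Q̄ = (S_0/π) × [bracket] = (1361/π) × 1.111200 = 481.39 W/m².
Ratio Q̄_A / Q̄_B = 471.12 / 481.39 = 0.9787.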